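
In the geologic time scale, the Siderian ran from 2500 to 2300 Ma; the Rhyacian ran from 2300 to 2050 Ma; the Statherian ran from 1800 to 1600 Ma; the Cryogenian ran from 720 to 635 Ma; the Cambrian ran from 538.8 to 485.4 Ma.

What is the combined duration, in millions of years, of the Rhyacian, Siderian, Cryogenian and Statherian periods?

Each duration: Rhyacian = 250; Siderian = 200; Cryogenian = 85; Statherian = 200.
Sum: 250 + 200 + 85 + 200 = 735 Myr.

735 million years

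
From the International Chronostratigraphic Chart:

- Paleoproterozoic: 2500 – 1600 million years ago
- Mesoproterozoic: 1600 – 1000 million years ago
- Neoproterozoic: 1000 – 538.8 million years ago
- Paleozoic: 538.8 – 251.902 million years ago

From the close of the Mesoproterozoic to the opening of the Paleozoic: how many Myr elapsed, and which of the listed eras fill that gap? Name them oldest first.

End of Mesoproterozoic = 1000 Ma; start of Paleozoic = 538.8 Ma.
Gap = 1000 − 538.8 = 461.2 Myr.
Eras wholly inside 1000–538.8 Ma: Neoproterozoic (1000–538.8).

461.2 million years; Neoproterozoic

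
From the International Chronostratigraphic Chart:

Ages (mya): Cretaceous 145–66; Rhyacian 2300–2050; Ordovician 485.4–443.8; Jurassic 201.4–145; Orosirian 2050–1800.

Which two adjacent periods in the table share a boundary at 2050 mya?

The Rhyacian ends at 2050 mya and the Orosirian begins at 2050 mya, so they share that boundary.

Rhyacian and Orosirian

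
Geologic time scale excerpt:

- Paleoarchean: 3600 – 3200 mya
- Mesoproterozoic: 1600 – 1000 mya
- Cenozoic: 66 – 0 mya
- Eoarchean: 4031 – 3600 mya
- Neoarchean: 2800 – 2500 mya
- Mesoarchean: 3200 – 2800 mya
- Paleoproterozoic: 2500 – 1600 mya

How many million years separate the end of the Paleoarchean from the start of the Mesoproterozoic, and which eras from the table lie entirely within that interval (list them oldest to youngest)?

End of Paleoarchean = 3200 Ma; start of Mesoproterozoic = 1600 Ma.
Gap = 3200 − 1600 = 1600 Myr.
Eras wholly inside 3200–1600 Ma: Mesoarchean (3200–2800), Neoarchean (2800–2500), Paleoproterozoic (2500–1600).

1600 million years; Mesoarchean, Neoarchean, Paleoproterozoic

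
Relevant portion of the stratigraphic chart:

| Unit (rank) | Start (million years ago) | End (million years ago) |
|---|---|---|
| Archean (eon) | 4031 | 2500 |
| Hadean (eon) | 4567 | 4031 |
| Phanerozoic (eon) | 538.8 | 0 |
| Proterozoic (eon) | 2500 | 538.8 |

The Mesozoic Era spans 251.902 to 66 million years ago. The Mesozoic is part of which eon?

Phanerozoic

The Mesozoic (251.902–66 Ma) lies entirely within 538.8–0 Ma, the Phanerozoic Eon.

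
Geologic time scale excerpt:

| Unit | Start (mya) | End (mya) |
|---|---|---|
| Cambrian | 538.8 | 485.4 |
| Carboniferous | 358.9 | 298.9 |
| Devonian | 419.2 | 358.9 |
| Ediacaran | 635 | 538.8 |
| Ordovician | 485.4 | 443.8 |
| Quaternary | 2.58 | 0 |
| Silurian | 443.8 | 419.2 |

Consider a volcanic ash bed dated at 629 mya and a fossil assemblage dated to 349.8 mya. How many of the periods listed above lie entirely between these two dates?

4

629 Ma sits inside the Ediacaran (635–538.8) and 349.8 Ma inside the Carboniferous (358.9–298.9); neither of those is wholly between the two dates.
The listed periods lying completely between them are Cambrian, Ordovician, Silurian, Devonian — 4 in all.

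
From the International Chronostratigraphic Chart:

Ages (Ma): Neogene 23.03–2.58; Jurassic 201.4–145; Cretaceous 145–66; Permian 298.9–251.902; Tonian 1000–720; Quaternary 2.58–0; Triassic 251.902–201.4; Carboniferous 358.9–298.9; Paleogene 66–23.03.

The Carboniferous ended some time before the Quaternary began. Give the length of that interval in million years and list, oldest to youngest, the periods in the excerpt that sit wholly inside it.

The Carboniferous closes at 298.9 Ma and the Quaternary opens at 2.58 Ma, so the interval is 298.9 − 2.58 = 296.32 Myr.
A period fits inside if it starts at or after 298.9 Ma and ends at or before 2.58 Ma; oldest first that gives Permian, Triassic, Jurassic, Cretaceous, Paleogene, Neogene.

296.32 million years; Permian, Triassic, Jurassic, Cretaceous, Paleogene, Neogene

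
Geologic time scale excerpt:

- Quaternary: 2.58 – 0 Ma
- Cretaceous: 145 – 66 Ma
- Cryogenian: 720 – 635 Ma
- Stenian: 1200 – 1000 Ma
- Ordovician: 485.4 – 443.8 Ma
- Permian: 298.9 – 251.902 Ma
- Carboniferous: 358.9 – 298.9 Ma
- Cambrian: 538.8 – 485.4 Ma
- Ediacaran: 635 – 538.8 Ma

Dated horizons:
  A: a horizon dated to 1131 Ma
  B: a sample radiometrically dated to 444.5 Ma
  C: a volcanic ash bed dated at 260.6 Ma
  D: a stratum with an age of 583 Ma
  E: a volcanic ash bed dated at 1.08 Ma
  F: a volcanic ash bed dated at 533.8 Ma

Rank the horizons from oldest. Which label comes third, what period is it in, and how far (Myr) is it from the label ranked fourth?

Sorted oldest-first by Ma: A (1131), D (583), F (533.8), B (444.5), C (260.6), E (1.08).
The third oldest is F at 533.8 Ma, which lies in 538.8–485.4 Ma: the Cambrian.
The fourth oldest is B at 444.5 Ma; separation = |533.8 − 444.5| = 89.3 Myr.

F, in the Cambrian; 89.3 million years to B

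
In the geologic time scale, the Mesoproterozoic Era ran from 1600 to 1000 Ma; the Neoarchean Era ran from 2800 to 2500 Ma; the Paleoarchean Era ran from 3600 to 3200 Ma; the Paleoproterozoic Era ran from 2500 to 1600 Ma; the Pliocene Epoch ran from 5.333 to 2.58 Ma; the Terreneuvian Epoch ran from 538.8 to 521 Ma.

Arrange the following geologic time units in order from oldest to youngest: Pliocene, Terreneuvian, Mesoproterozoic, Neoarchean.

Neoarchean → Mesoproterozoic → Terreneuvian → Pliocene

Read off each span (Ma): Pliocene 5.333–2.58; Terreneuvian 538.8–521; Mesoproterozoic 1600–1000; Neoarchean 2800–2500.
Larger Ma is older, so oldest→youngest is Neoarchean, Mesoproterozoic, Terreneuvian, Pliocene.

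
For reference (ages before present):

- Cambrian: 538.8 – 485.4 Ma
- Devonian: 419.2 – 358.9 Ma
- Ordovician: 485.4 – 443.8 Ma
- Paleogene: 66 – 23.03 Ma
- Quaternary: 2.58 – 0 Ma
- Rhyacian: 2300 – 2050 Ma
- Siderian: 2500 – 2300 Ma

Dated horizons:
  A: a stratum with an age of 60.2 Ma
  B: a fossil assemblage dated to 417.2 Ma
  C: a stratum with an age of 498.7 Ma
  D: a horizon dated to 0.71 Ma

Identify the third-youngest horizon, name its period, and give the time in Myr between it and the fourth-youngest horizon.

Smaller Ma means younger, so youngest first: D 0.71 < A 60.2 < B 417.2 < C 498.7.
Counting 3 along gives B (417.2 Ma); the excerpt puts that inside the Devonian, 419.2–358.9 Ma.
Next in line is C (498.7 Ma), and 498.7 − 417.2 = 81.5 Myr.

B, in the Devonian; 81.5 million years to C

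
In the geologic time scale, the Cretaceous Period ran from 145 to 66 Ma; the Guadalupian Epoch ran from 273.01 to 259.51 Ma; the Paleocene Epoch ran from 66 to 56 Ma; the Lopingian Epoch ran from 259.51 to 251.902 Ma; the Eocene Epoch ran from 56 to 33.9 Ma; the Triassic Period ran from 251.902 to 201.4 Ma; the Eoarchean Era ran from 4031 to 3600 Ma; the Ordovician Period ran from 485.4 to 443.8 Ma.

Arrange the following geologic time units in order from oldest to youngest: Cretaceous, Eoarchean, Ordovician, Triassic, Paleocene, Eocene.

The oldest of these is Eoarchean (starts 4031 Ma) and the youngest is Eocene (ends 33.9 Ma).
In between, by decreasing start age: Ordovician (485.4), Triassic (251.902), Cretaceous (145), Paleocene (66).

Eoarchean → Ordovician → Triassic → Cretaceous → Paleocene → Eocene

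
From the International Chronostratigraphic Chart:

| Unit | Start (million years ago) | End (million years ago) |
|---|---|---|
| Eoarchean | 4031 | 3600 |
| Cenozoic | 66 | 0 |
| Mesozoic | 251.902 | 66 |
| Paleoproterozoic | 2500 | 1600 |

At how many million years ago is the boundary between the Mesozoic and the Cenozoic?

66 million years ago

The Mesozoic ends and the Cenozoic begins at 66 million years ago.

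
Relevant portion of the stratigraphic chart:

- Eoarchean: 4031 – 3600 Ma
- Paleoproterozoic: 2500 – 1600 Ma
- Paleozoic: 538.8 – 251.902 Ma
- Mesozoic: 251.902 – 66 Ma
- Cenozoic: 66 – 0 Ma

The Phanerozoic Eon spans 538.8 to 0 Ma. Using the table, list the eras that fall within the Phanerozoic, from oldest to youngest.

Eras with both bounds inside 538.8–0 Ma: Paleozoic (538.8–251.902), Mesozoic (251.902–66), Cenozoic (66–0).

Paleozoic, Mesozoic, Cenozoic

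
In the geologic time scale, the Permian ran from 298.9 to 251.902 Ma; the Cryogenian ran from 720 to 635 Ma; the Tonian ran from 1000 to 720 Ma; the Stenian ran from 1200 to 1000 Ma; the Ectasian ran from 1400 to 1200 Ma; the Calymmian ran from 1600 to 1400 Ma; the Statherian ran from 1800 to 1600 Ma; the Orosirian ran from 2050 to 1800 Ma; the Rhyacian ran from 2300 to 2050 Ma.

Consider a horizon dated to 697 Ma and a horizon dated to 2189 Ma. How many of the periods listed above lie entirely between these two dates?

2189 Ma sits inside the Rhyacian (2300–2050) and 697 Ma inside the Cryogenian (720–635); neither of those is wholly between the two dates.
The listed periods lying completely between them are Orosirian, Statherian, Calymmian, Ectasian, Stenian, Tonian — 6 in all.

6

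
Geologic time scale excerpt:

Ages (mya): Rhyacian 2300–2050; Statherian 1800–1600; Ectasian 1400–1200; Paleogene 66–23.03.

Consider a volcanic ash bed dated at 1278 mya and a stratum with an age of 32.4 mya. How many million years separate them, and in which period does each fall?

1245.6 million years apart; the first in the Ectasian, the second in the Paleogene

Elapsed time: 1278 − 32.4 = 1245.6 Myr.
1278 Ma lies within 1400–1200 Ma: Ectasian.
32.4 Ma lies within 66–23.03 Ma: Paleogene.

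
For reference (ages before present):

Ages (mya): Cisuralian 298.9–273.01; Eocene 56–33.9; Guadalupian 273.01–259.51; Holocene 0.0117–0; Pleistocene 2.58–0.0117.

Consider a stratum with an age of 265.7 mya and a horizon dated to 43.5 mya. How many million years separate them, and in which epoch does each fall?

Elapsed time: 265.7 − 43.5 = 222.2 Myr.
265.7 Ma lies within 273.01–259.51 Ma: Guadalupian.
43.5 Ma lies within 56–33.9 Ma: Eocene.

222.2 million years apart; the first in the Guadalupian, the second in the Eocene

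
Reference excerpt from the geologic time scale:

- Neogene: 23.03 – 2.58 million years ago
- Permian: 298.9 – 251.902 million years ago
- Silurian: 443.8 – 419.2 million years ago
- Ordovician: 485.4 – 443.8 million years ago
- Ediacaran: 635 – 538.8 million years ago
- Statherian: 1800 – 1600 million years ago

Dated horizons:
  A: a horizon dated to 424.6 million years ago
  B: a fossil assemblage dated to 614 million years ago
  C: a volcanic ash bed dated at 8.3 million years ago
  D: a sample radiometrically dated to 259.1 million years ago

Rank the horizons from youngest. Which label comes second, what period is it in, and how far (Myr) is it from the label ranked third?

Smaller Ma means younger, so youngest first: C 8.3 < D 259.1 < A 424.6 < B 614.
Counting 2 along gives D (259.1 Ma); the excerpt puts that inside the Permian, 298.9–251.902 Ma.
Next in line is A (424.6 Ma), and 424.6 − 259.1 = 165.5 Myr.

D, in the Permian; 165.5 million years to A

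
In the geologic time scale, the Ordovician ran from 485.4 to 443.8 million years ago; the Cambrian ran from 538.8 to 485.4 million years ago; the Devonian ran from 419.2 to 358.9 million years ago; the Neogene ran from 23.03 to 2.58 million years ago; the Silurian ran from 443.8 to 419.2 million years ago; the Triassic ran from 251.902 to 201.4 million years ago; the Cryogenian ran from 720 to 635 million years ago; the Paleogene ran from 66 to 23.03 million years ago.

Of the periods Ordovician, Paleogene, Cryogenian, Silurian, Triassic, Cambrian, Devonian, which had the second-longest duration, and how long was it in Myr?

Start − end for each: Ordovician 485.4 − 443.8 = 41.6; Paleogene 66 − 23.03 = 42.97; Cryogenian 720 − 635 = 85; Silurian 443.8 − 419.2 = 24.6; Triassic 251.902 − 201.4 = 50.502; Cambrian 538.8 − 485.4 = 53.4; Devonian 419.2 − 358.9 = 60.3.
Ranking these from longest: Cryogenian > Devonian > Cambrian > Triassic > Paleogene > Ordovician > Silurian.
Position 2 in that ranking is Devonian, which lasted 60.3 Myr.

Devonian, 60.3 million years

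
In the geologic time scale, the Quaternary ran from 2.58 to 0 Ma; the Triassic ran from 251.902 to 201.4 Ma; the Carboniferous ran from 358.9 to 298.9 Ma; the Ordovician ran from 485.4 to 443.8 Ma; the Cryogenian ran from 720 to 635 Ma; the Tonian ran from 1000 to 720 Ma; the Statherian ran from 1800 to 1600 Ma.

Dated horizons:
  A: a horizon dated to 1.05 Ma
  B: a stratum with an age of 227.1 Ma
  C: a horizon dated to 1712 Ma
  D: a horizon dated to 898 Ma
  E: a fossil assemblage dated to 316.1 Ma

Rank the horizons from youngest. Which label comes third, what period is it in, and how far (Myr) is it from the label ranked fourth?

Smaller Ma means younger, so youngest first: A 1.05 < B 227.1 < E 316.1 < D 898 < C 1712.
Counting 3 along gives E (316.1 Ma); the excerpt puts that inside the Carboniferous, 358.9–298.9 Ma.
Next in line is D (898 Ma), and 898 − 316.1 = 581.9 Myr.

E, in the Carboniferous; 581.9 million years to D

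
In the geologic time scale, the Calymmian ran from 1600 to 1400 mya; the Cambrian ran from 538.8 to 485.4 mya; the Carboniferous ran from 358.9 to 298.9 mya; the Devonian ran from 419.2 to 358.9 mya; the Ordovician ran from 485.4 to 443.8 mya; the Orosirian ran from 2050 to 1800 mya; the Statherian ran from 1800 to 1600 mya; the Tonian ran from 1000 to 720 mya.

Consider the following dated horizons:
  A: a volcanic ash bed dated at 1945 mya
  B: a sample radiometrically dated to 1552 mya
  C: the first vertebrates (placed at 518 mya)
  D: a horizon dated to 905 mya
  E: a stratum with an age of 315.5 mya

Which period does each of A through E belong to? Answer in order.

A — Orosirian; B — Calymmian; C — Cambrian; D — Tonian; E — Carboniferous

A: 1945 Ma lies in 2050–1800 Ma, so Orosirian.
B: 1552 Ma lies in 1600–1400 Ma, so Calymmian.
C: 518 Ma lies in 538.8–485.4 Ma, so Cambrian.
D: 905 Ma lies in 1000–720 Ma, so Tonian.
E: 315.5 Ma lies in 358.9–298.9 Ma, so Carboniferous.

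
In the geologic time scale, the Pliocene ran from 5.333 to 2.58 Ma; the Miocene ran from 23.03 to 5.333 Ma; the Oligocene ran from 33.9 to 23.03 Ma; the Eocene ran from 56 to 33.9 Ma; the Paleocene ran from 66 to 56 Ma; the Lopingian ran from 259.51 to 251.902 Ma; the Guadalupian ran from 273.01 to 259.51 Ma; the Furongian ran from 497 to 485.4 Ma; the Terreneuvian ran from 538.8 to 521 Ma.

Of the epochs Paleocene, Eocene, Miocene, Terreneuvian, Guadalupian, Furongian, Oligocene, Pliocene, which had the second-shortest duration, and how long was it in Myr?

Start − end for each: Paleocene 66 − 56 = 10; Eocene 56 − 33.9 = 22.1; Miocene 23.03 − 5.333 = 17.697; Terreneuvian 538.8 − 521 = 17.8; Guadalupian 273.01 − 259.51 = 13.5; Furongian 497 − 485.4 = 11.6; Oligocene 33.9 − 23.03 = 10.87; Pliocene 5.333 − 2.58 = 2.753.
Ranking these from shortest: Pliocene < Paleocene < Oligocene < Furongian < Guadalupian < Miocene < Terreneuvian < Eocene.
Position 2 in that ranking is Paleocene, which lasted 10 Myr.

Paleocene, 10 million years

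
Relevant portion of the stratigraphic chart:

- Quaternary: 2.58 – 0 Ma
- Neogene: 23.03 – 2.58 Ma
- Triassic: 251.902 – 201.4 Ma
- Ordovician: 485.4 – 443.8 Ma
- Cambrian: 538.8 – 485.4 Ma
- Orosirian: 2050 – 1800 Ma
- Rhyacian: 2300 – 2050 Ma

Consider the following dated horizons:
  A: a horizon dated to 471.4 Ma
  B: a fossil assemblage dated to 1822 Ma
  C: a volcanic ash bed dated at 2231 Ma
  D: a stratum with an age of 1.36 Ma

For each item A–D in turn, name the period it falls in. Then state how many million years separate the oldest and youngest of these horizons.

A: 471.4 Ma lies in 485.4–443.8 Ma, so Ordovician.
B: 1822 Ma lies in 2050–1800 Ma, so Orosirian.
C: 2231 Ma lies in 2300–2050 Ma, so Rhyacian.
D: 1.36 Ma lies in 2.58–0 Ma, so Quaternary.
Oldest = 2231 Ma, youngest = 1.36 Ma → span 2229.64 Myr.

A — Ordovician; B — Orosirian; C — Rhyacian; D — Quaternary; span 2229.64 million years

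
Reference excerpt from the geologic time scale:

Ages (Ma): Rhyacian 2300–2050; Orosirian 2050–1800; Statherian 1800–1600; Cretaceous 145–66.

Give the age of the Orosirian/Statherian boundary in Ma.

The Orosirian ends and the Statherian begins at 1800 Ma.

1800 Ma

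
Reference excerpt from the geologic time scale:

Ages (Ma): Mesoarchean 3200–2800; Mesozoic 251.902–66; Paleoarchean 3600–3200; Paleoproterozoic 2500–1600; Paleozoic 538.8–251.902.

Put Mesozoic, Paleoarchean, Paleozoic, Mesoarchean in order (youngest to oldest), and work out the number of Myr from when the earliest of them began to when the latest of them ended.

From the excerpt: Mesozoic 251.902–66; Paleoarchean 3600–3200; Paleozoic 538.8–251.902; Mesoarchean 3200–2800 (Ma).
Larger Ma is earlier, so the oldest is Paleoarchean and the youngest is Mesozoic; youngest to oldest: Mesozoic, Paleozoic, Mesoarchean, Paleoarchean.
Oldest start 3600 minus youngest end 66 gives 3534 Myr overall.

Mesozoic, Paleozoic, Mesoarchean, Paleoarchean; total span 3534 Myr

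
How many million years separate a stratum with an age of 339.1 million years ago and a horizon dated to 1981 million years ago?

1981 − 339.1 = 1641.9 million years.

1641.9 million years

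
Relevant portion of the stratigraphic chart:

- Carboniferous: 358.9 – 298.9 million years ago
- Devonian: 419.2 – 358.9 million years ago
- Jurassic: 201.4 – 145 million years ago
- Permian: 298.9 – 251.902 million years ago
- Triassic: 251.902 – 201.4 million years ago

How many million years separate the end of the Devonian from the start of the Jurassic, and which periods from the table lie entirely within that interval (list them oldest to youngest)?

End of Devonian = 358.9 Ma; start of Jurassic = 201.4 Ma.
Gap = 358.9 − 201.4 = 157.5 Myr.
Periods wholly inside 358.9–201.4 Ma: Carboniferous (358.9–298.9), Permian (298.9–251.902), Triassic (251.902–201.4).

157.5 million years; Carboniferous, Permian, Triassic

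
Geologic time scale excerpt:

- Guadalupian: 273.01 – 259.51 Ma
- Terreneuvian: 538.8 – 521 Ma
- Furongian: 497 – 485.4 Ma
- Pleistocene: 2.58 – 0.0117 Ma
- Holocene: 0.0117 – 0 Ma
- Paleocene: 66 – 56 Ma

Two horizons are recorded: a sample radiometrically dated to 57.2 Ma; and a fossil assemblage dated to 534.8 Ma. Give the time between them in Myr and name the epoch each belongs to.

Elapsed time: 534.8 − 57.2 = 477.6 Myr.
57.2 Ma lies within 66–56 Ma: Paleocene.
534.8 Ma lies within 538.8–521 Ma: Terreneuvian.

477.6 million years apart; the first in the Paleocene, the second in the Terreneuvian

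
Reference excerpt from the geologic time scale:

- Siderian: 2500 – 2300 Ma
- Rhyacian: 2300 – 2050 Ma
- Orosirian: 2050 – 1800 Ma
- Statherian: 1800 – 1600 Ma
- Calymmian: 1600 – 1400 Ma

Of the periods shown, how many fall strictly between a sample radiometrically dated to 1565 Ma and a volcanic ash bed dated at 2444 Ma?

The older date is 2444 Ma and the younger is 1565 Ma.
Periods with start < 2444 and end > 1565 Ma: Rhyacian (2300–2050), Orosirian (2050–1800), Statherian (1800–1600).
That is 3 complete periods.

3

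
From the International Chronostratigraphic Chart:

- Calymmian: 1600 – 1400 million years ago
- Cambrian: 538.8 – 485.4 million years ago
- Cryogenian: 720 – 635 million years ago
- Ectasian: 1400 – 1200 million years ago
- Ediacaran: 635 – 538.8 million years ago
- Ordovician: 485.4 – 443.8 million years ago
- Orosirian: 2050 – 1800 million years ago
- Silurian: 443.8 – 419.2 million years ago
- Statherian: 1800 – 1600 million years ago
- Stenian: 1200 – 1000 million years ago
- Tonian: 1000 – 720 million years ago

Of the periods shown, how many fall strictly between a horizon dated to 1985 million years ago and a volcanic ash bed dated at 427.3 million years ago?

The older date is 1985 Ma and the younger is 427.3 Ma.
Periods with start < 1985 and end > 427.3 Ma: Statherian (1800–1600), Calymmian (1600–1400), Ectasian (1400–1200), Stenian (1200–1000), Tonian (1000–720), Cryogenian (720–635), Ediacaran (635–538.8), Cambrian (538.8–485.4), Ordovician (485.4–443.8).
That is 9 complete periods.

9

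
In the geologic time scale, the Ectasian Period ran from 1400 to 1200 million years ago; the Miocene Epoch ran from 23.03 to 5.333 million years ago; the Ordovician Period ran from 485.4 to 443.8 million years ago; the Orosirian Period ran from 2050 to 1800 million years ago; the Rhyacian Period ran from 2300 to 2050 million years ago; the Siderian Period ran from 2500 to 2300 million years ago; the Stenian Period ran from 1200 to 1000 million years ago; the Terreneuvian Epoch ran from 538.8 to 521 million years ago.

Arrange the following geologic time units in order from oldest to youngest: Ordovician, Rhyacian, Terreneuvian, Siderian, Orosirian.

The oldest of these is Siderian (starts 2500 Ma) and the youngest is Ordovician (ends 443.8 Ma).
In between, by decreasing start age: Rhyacian (2300), Orosirian (2050), Terreneuvian (538.8).

Siderian → Rhyacian → Orosirian → Terreneuvian → Ordovician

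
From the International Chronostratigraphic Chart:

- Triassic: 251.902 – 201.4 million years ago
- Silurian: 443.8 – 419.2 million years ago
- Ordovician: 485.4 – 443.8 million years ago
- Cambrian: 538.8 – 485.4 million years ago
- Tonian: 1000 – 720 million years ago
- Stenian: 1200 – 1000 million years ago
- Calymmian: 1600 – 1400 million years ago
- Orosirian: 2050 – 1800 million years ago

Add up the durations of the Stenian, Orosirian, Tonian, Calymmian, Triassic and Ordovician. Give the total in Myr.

Each duration: Stenian = 200; Orosirian = 250; Tonian = 280; Calymmian = 200; Triassic = 50.502; Ordovician = 41.6.
Sum: 200 + 250 + 280 + 200 + 50.502 + 41.6 = 1022.102 Myr.

1022.102 million years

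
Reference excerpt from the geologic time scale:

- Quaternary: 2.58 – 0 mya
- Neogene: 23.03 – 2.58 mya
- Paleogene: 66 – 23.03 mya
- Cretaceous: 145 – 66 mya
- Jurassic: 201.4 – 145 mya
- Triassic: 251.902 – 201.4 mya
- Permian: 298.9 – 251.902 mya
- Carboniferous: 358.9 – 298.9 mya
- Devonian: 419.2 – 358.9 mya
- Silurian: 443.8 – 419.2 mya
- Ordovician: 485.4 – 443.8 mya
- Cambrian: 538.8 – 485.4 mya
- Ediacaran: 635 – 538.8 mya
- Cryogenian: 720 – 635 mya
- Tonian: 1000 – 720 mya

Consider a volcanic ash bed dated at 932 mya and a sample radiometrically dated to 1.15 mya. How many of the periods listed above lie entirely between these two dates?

13

932 Ma sits inside the Tonian (1000–720) and 1.15 Ma inside the Quaternary (2.58–0); neither of those is wholly between the two dates.
The listed periods lying completely between them are Cryogenian, Ediacaran, Cambrian, Ordovician, Silurian, Devonian, Carboniferous, Permian, Triassic, Jurassic, Cretaceous, Paleogene, Neogene — 13 in all.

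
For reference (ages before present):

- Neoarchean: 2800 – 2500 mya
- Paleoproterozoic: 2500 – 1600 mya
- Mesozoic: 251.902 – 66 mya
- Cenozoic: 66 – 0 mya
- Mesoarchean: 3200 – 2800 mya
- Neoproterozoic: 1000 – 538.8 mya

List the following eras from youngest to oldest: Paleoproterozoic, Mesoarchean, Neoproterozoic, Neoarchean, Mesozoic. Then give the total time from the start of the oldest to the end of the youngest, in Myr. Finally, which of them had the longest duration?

From the excerpt: Paleoproterozoic 2500–1600; Mesoarchean 3200–2800; Neoproterozoic 1000–538.8; Neoarchean 2800–2500; Mesozoic 251.902–66 (Ma).
Larger Ma is earlier, so the oldest is Mesoarchean and the youngest is Mesozoic; youngest to oldest: Mesozoic, Neoproterozoic, Paleoproterozoic, Neoarchean, Mesoarchean.
Oldest start 3200 minus youngest end 66 gives 3134 Myr overall.
Individual lengths (start − end): Neoproterozoic 461.2; Mesozoic 185.902; Paleoproterozoic 900; Mesoarchean 400; Neoarchean 300. The largest is Paleoproterozoic at 900 Myr.

Mesozoic, Neoproterozoic, Paleoproterozoic, Neoarchean, Mesoarchean; total span 3134 Myr; longest is Paleoproterozoic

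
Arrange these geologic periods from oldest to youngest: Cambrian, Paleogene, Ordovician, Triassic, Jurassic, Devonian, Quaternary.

Cambrian → Ordovician → Devonian → Triassic → Jurassic → Paleogene → Quaternary

Era membership (oldest first within each) — Paleozoic: Cambrian, Ordovician, Devonian; Mesozoic: Triassic, Jurassic; Cenozoic: Paleogene, Quaternary. Paleozoic precedes Mesozoic, which precedes Cenozoic. Concatenating the groups in that era order gives oldest to youngest directly.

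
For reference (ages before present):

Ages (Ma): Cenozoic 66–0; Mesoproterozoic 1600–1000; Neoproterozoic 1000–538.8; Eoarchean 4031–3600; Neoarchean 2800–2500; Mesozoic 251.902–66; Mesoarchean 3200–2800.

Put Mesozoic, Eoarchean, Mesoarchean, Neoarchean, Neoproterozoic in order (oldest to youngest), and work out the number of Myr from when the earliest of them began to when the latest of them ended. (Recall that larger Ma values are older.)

From the excerpt: Mesozoic 251.902–66; Eoarchean 4031–3600; Mesoarchean 3200–2800; Neoarchean 2800–2500; Neoproterozoic 1000–538.8 (Ma).
Larger Ma is earlier, so the oldest is Eoarchean and the youngest is Mesozoic; oldest to youngest: Eoarchean, Mesoarchean, Neoarchean, Neoproterozoic, Mesozoic.
Oldest start 4031 minus youngest end 66 gives 3965 Myr overall.

Eoarchean, Mesoarchean, Neoarchean, Neoproterozoic, Mesozoic; total span 3965 Myr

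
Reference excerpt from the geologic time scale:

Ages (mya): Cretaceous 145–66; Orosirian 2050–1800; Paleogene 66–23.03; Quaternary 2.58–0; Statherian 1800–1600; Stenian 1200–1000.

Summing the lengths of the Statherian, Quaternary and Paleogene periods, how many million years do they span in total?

Duration is start − end for each: (1800 − 1600) + (2.58 − 0) + (66 − 23.03).
That is 200 + 2.58 + 42.97, which totals 245.55 million years.

245.55 million years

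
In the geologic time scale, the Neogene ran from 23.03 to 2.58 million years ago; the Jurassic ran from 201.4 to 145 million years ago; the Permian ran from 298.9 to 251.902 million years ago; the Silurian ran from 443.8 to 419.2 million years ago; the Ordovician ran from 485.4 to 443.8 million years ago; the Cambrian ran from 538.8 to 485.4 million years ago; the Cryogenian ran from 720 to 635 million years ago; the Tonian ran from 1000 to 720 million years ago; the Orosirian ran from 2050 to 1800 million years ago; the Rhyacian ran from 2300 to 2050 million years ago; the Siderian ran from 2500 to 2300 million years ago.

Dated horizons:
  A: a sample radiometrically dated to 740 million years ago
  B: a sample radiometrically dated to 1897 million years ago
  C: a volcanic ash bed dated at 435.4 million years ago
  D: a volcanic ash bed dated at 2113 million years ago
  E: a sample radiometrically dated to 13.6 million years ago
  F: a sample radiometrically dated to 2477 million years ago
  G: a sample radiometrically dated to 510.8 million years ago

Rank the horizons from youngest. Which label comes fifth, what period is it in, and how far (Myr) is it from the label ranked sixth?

B, in the Orosirian; 216 million years to D

Sorted youngest-first by Ma: E (13.6), C (435.4), G (510.8), A (740), B (1897), D (2113), F (2477).
The fifth youngest is B at 1897 Ma, which lies in 2050–1800 Ma: the Orosirian.
The sixth youngest is D at 2113 Ma; separation = |1897 − 2113| = 216 Myr.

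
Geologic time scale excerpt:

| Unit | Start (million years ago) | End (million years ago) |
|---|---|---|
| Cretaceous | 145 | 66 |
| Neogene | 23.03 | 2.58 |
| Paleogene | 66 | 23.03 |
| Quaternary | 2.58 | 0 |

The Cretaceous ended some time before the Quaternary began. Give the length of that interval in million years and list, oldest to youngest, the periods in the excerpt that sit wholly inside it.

63.42 million years; Paleogene, Neogene

End of Cretaceous = 66 Ma; start of Quaternary = 2.58 Ma.
Gap = 66 − 2.58 = 63.42 Myr.
Periods wholly inside 66–2.58 Ma: Paleogene (66–23.03), Neogene (23.03–2.58).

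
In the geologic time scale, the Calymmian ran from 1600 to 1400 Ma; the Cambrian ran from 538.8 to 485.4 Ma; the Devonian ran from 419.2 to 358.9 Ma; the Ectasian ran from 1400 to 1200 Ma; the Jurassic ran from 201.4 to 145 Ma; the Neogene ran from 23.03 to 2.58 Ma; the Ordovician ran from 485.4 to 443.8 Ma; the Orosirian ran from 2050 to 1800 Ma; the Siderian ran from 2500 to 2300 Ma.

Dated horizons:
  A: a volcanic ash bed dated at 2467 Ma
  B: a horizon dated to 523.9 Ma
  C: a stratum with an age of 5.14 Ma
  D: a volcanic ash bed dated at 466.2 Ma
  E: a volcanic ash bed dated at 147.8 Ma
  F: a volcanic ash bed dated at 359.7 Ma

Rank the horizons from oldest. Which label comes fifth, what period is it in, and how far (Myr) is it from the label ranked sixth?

Larger Ma means older, so oldest first: A 2467 > B 523.9 > D 466.2 > F 359.7 > E 147.8 > C 5.14.
Counting 5 along gives E (147.8 Ma); the excerpt puts that inside the Jurassic, 201.4–145 Ma.
Next in line is C (5.14 Ma), and 147.8 − 5.14 = 142.66 Myr.

E, in the Jurassic; 142.66 million years to C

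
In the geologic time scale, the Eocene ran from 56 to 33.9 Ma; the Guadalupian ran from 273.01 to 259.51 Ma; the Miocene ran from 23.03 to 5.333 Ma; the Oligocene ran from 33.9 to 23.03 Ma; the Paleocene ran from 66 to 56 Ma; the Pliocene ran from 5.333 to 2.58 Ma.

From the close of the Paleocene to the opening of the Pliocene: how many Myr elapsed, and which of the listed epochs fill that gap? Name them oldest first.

The Paleocene closes at 56 Ma and the Pliocene opens at 5.333 Ma, so the interval is 56 − 5.333 = 50.667 Myr.
An epoch fits inside if it starts at or after 56 Ma and ends at or before 5.333 Ma; oldest first that gives Eocene, Oligocene, Miocene.

50.667 million years; Eocene, Oligocene, Miocene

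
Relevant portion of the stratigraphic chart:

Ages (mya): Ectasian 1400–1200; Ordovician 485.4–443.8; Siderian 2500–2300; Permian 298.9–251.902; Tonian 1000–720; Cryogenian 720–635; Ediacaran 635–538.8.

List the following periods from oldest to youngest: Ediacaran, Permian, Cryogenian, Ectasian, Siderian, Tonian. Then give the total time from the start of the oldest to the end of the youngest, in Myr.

Start ages (Ma): Siderian 2500, Ectasian 1400, Tonian 1000, Cryogenian 720, Ediacaran 635, Permian 298.9.
Ordered oldest to youngest: Siderian, Ectasian, Tonian, Cryogenian, Ediacaran, Permian.
Span = 2500 − 251.902 = 2248.098 Myr.

Siderian, Ectasian, Tonian, Cryogenian, Ediacaran, Permian; total span 2248.098 Myr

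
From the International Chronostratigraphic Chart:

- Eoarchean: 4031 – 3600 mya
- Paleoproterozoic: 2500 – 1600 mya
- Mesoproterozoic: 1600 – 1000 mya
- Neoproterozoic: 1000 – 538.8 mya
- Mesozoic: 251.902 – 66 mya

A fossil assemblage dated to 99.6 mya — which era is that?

Mesozoic

99.6 Ma lies between 251.902 and 66 Ma, so it falls in the Mesozoic.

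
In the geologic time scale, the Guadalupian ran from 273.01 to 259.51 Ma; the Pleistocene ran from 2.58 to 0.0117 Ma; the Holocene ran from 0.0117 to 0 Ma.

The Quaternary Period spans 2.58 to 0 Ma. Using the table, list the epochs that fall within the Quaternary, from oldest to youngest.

Epochs with both bounds inside 2.58–0 Ma: Pleistocene (2.58–0.0117), Holocene (0.0117–0).

Pleistocene, Holocene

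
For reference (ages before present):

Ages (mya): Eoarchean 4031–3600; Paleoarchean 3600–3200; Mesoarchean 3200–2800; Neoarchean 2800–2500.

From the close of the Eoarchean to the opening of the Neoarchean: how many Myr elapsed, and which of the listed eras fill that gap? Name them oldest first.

800 million years; Paleoarchean, Mesoarchean

The Eoarchean closes at 3600 Ma and the Neoarchean opens at 2800 Ma, so the interval is 3600 − 2800 = 800 Myr.
An era fits inside if it starts at or after 3600 Ma and ends at or before 2800 Ma; oldest first that gives Paleoarchean, Mesoarchean.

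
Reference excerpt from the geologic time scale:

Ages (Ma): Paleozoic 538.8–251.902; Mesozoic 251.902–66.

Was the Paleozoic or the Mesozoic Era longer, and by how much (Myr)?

Paleozoic, by 100.996 million years

Paleozoic: 538.8 − 251.902 = 286.898 Myr.
Mesozoic: 251.902 − 66 = 185.902 Myr.
Difference: 286.898 − 185.902 = 100.996 Myr, so the Paleozoic was longer.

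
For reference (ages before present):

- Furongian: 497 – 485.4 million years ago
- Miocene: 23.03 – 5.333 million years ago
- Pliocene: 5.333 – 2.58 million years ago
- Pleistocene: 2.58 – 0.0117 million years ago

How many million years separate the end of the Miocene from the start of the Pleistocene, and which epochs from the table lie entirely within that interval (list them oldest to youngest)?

2.753 million years; Pliocene

The Miocene closes at 5.333 Ma and the Pleistocene opens at 2.58 Ma, so the interval is 5.333 − 2.58 = 2.753 Myr.
An epoch fits inside if it starts at or after 5.333 Ma and ends at or before 2.58 Ma; oldest first that gives Pliocene.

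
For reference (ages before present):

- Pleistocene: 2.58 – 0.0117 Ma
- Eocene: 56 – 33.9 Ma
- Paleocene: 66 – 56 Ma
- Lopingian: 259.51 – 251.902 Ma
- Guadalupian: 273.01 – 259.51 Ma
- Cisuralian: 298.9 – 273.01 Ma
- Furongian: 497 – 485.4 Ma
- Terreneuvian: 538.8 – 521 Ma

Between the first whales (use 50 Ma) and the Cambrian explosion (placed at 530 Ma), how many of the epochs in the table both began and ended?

5

The older date is 530 Ma and the younger is 50 Ma.
Epochs with start < 530 and end > 50 Ma: Furongian (497–485.4), Cisuralian (298.9–273.01), Guadalupian (273.01–259.51), Lopingian (259.51–251.902), Paleocene (66–56).
That is 5 complete epochs.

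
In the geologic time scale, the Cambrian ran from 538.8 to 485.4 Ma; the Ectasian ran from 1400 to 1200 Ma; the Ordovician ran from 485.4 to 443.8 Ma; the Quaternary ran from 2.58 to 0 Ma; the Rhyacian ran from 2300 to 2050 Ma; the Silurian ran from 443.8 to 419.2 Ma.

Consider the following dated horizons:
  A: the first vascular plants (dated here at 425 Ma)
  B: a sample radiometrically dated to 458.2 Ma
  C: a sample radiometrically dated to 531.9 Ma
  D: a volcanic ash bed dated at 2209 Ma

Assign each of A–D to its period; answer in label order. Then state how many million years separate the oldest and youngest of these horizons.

Match each age against the start–end ranges in the excerpt: A = 425 Ma → Silurian (443.8–419.2); B = 458.2 Ma → Ordovician (485.4–443.8); C = 531.9 Ma → Cambrian (538.8–485.4); D = 2209 Ma → Rhyacian (2300–2050).
The largest age is 2209 Ma and the smallest is 425 Ma; their difference is 1784 Myr.

A — Silurian; B — Ordovician; C — Cambrian; D — Rhyacian; span 1784 million years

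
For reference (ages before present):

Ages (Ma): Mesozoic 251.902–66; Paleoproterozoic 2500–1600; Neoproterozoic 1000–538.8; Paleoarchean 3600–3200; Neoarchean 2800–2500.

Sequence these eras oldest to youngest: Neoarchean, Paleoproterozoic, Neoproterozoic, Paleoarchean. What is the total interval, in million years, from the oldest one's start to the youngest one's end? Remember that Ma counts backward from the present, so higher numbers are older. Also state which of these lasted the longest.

From the excerpt: Neoarchean 2800–2500; Paleoproterozoic 2500–1600; Neoproterozoic 1000–538.8; Paleoarchean 3600–3200 (Ma).
Larger Ma is earlier, so the oldest is Paleoarchean and the youngest is Neoproterozoic; oldest to youngest: Paleoarchean, Neoarchean, Paleoproterozoic, Neoproterozoic.
Oldest start 3600 minus youngest end 538.8 gives 3061.2 Myr overall.
Individual lengths (start − end): Neoproterozoic 461.2; Neoarchean 300; Paleoarchean 400; Paleoproterozoic 900. The largest is Paleoproterozoic at 900 Myr.

Paleoarchean → Neoarchean → Paleoproterozoic → Neoproterozoic; total span 3061.2 Myr; longest is Paleoproterozoic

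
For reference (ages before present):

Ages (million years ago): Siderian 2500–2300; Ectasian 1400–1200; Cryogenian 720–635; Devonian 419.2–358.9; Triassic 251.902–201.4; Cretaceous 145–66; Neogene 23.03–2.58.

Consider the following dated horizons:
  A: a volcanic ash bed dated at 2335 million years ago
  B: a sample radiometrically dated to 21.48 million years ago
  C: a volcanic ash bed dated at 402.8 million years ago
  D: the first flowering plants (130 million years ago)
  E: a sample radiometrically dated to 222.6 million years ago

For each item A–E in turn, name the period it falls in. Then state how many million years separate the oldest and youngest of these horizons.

Match each age against the start–end ranges in the excerpt: A = 2335 Ma → Siderian (2500–2300); B = 21.48 Ma → Neogene (23.03–2.58); C = 402.8 Ma → Devonian (419.2–358.9); D = 130 Ma → Cretaceous (145–66); E = 222.6 Ma → Triassic (251.902–201.4).
The largest age is 2335 Ma and the smallest is 21.48 Ma; their difference is 2313.52 Myr.

A — Siderian; B — Neogene; C — Devonian; D — Cretaceous; E — Triassic; span 2313.52 million years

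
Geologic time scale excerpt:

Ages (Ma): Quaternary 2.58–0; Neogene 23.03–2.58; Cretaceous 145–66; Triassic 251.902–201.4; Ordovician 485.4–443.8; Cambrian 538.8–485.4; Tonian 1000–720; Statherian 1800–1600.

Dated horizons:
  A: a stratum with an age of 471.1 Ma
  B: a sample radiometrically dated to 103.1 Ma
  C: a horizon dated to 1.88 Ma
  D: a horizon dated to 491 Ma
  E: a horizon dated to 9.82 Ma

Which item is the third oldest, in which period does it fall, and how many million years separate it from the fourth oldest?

Larger Ma means older, so oldest first: D 491 > A 471.1 > B 103.1 > E 9.82 > C 1.88.
Counting 3 along gives B (103.1 Ma); the excerpt puts that inside the Cretaceous, 145–66 Ma.
Next in line is E (9.82 Ma), and 103.1 − 9.82 = 93.28 Myr.

B, in the Cretaceous; 93.28 million years to E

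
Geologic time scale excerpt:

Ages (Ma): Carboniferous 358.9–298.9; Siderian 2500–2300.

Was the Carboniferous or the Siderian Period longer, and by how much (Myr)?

Siderian, by 140 million years

Carboniferous: 358.9 − 298.9 = 60 Myr.
Siderian: 2500 − 2300 = 200 Myr.
Difference: 200 − 60 = 140 Myr, so the Siderian was longer.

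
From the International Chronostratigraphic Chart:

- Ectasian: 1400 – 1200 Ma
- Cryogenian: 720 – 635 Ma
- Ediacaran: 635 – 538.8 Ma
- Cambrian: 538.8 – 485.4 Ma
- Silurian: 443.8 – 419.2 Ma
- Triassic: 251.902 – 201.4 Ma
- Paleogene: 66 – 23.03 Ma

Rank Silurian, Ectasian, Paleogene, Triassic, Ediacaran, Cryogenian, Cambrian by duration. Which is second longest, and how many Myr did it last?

Durations: Silurian 24.6; Ectasian 200; Paleogene 42.97; Triassic 50.502; Ediacaran 96.2; Cryogenian 85; Cambrian 53.4 Myr.
Sorted longest-first: Ectasian (200), Ediacaran (96.2), Cryogenian (85), Cambrian (53.4), Triassic (50.502), Paleogene (42.97), Silurian (24.6).
The second longest is Ediacaran at 96.2 Myr.

Ediacaran, 96.2 million years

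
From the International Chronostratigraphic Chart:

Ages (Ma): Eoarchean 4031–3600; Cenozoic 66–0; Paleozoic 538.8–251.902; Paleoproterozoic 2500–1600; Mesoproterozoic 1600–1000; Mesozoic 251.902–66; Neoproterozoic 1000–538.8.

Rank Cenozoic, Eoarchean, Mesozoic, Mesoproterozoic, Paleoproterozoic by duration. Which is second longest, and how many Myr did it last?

Durations: Cenozoic 66; Eoarchean 431; Mesozoic 185.902; Mesoproterozoic 600; Paleoproterozoic 900 Myr.
Sorted longest-first: Paleoproterozoic (900), Mesoproterozoic (600), Eoarchean (431), Mesozoic (185.902), Cenozoic (66).
The second longest is Mesoproterozoic at 600 Myr.

Mesoproterozoic, 600 million years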